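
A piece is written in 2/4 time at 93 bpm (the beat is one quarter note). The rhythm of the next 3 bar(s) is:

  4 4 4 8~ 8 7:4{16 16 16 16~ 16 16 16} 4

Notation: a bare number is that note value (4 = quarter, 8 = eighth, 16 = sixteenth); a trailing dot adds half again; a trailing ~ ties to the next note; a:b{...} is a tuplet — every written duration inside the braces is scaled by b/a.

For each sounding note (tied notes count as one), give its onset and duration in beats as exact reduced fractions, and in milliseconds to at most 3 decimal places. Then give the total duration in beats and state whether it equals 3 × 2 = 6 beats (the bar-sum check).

1) 0.0ms=0b +645.161ms=1b
2) 645.161ms=1b +645.161ms=1b
3) 1290.323ms=2b +645.161ms=1b
4) 1935.484ms=3b +645.161ms=1b
5) 2580.645ms=4b +92.166ms=1/7b
6) 2672.811ms=29/7b +92.166ms=1/7b
7) 2764.977ms=30/7b +92.166ms=1/7b
8) 2857.143ms=31/7b +184.332ms=2/7b
9) 3041.475ms=33/7b +92.166ms=1/7b
10) 3133.641ms=34/7b +92.166ms=1/7b
11) 3225.806ms=5b +645.161ms=1b
Σ=6b of 6 (93bpm 2/4) — PASS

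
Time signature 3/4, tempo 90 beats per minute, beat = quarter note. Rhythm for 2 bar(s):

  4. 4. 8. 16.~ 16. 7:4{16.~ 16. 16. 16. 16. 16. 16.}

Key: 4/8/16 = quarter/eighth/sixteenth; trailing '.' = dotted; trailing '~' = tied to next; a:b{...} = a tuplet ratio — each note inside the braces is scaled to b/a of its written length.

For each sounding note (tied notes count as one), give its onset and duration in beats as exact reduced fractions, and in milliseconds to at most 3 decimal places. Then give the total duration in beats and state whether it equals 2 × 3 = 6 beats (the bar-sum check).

1) 0.0ms=0b +1000.0ms=3/2b
2) 1000.0ms=3/2b +1000.0ms=3/2b
3) 2000.0ms=3b +500.0ms=3/4b
4) 2500.0ms=15/4b +500.0ms=3/4b
5) 3000.0ms=9/2b +285.714ms=3/7b
6) 3285.714ms=69/14b +142.857ms=3/14b
7) 3428.571ms=36/7b +142.857ms=3/14b
8) 3571.429ms=75/14b +142.857ms=3/14b
9) 3714.286ms=39/7b +142.857ms=3/14b
10) 3857.143ms=81/14b +142.857ms=3/14b
Σ=6b of 6 (90bpm 3/4) — PASS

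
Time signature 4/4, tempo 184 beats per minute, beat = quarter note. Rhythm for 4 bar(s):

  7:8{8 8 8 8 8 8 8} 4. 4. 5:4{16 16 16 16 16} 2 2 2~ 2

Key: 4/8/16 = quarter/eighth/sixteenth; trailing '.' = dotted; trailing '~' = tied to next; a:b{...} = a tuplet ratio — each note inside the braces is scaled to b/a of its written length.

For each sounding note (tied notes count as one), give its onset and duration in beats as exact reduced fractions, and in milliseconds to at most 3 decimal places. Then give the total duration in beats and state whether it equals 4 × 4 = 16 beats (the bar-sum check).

1) 0.0ms=0b +186.335ms=4/7b
2) 186.335ms=4/7b +186.335ms=4/7b
3) 372.671ms=8/7b +186.335ms=4/7b
4) 559.006ms=12/7b +186.335ms=4/7b
5) 745.342ms=16/7b +186.335ms=4/7b
6) 931.677ms=20/7b +186.335ms=4/7b
7) 1118.012ms=24/7b +186.335ms=4/7b
8) 1304.348ms=4b +489.13ms=3/2b
9) 1793.478ms=11/2b +489.13ms=3/2b
10) 2282.609ms=7b +65.217ms=1/5b
11) 2347.826ms=36/5b +65.217ms=1/5b
12) 2413.043ms=37/5b +65.217ms=1/5b
13) 2478.261ms=38/5b +65.217ms=1/5b
14) 2543.478ms=39/5b +65.217ms=1/5b
15) 2608.696ms=8b +652.174ms=2b
16) 3260.87ms=10b +652.174ms=2b
17) 3913.043ms=12b +1304.348ms=4b
Σ=16b of 16 (184bpm 4/4) — PASS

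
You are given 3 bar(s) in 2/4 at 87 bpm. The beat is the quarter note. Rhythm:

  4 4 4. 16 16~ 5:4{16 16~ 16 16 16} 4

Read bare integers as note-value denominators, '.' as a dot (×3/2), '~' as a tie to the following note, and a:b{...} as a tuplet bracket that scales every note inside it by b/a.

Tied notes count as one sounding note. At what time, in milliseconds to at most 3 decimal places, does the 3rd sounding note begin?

1. 0.0ms @ 0 + 689.655ms (1)
2. 689.655ms @ 1 + 689.655ms (1)
3. 1379.31ms @ 2 + 1034.483ms (3/2)
4. 2413.793ms @ 7/2 + 172.414ms (1/4)
5. 2586.207ms @ 15/4 + 310.345ms (9/20)
6. 2896.552ms @ 21/5 + 275.862ms (2/5)
7. 3172.414ms @ 23/5 + 137.931ms (1/5)
8. 3310.345ms @ 24/5 + 137.931ms (1/5)
9. 3448.276ms @ 5 + 689.655ms (1)

note 3 onset = 2b = 1379.31ms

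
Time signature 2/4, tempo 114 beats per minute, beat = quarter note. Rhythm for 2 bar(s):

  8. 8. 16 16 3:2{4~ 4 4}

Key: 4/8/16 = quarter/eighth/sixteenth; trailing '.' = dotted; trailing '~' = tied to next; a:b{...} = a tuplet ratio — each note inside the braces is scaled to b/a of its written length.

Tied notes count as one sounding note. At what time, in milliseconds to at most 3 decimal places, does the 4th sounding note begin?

1. 0.0ms @ 0 + 394.737ms (3/4)
2. 394.737ms @ 3/4 + 394.737ms (3/4)
3. 789.474ms @ 3/2 + 131.579ms (1/4)
4. 921.053ms @ 7/4 + 131.579ms (1/4)
5. 1052.632ms @ 2 + 701.754ms (4/3)
6. 1754.386ms @ 10/3 + 350.877ms (2/3)

note 4 onset = 7/4b = 921.053ms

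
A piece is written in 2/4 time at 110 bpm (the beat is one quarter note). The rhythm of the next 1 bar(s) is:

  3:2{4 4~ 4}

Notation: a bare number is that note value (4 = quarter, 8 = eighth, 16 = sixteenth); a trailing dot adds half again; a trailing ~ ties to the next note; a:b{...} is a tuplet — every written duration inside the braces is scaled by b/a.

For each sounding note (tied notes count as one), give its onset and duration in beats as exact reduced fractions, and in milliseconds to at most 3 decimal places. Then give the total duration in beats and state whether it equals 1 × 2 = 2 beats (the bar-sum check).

1) 0.0ms=0b +363.636ms=2/3b
2) 363.636ms=2/3b +727.273ms=4/3b
Σ=2b of 2 (110bpm 2/4) — PASS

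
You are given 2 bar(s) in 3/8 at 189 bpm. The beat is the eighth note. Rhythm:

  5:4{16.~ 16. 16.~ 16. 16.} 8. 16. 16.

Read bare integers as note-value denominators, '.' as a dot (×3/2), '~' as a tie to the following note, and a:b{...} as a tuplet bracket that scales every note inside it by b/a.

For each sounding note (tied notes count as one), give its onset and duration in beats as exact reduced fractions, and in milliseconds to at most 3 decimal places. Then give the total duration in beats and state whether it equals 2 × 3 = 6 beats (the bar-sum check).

1) 0.0ms=0b +380.952ms=6/5b
2) 380.952ms=6/5b +380.952ms=6/5b
3) 761.905ms=12/5b +190.476ms=3/5b
4) 952.381ms=3b +476.19ms=3/2b
5) 1428.571ms=9/2b +238.095ms=3/4b
6) 1666.667ms=21/4b +238.095ms=3/4b
Σ=6b of 6 (189bpm 3/8) — PASS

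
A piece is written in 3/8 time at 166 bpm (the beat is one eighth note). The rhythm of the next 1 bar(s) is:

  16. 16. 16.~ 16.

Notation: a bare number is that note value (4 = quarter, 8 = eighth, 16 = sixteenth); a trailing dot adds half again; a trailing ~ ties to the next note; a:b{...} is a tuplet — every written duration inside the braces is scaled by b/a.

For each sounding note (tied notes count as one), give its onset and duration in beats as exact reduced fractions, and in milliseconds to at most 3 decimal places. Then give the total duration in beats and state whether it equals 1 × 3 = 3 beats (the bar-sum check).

1) 0.0ms=0b +271.084ms=3/4b
2) 271.084ms=3/4b +271.084ms=3/4b
3) 542.169ms=3/2b +542.169ms=3/2b
Σ=3b of 3 (166bpm 3/8) — PASS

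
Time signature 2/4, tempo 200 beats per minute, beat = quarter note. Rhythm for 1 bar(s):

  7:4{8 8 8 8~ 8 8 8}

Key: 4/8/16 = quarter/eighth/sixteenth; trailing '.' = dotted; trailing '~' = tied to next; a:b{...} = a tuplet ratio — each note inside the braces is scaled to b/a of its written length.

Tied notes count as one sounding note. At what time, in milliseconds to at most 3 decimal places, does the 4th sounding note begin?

note 4 onset = 6/7b = 257.143ms

1. 0.0ms @ 0 + 85.714ms (2/7)
2. 85.714ms @ 2/7 + 85.714ms (2/7)
3. 171.429ms @ 4/7 + 85.714ms (2/7)
4. 257.143ms @ 6/7 + 171.429ms (4/7)
5. 428.571ms @ 10/7 + 85.714ms (2/7)
6. 514.286ms @ 12/7 + 85.714ms (2/7)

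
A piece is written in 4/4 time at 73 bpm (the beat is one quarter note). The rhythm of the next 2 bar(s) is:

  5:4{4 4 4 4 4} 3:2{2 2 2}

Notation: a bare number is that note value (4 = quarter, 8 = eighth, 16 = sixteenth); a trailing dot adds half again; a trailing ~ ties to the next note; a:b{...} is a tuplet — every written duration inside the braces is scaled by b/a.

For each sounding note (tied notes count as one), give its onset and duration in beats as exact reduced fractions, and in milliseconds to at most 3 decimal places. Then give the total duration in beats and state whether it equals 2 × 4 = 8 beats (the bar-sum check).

1) 0.0ms=0b +657.534ms=4/5b
2) 657.534ms=4/5b +657.534ms=4/5b
3) 1315.068ms=8/5b +657.534ms=4/5b
4) 1972.603ms=12/5b +657.534ms=4/5b
5) 2630.137ms=16/5b +657.534ms=4/5b
6) 3287.671ms=4b +1095.89ms=4/3b
7) 4383.562ms=16/3b +1095.89ms=4/3b
8) 5479.452ms=20/3b +1095.89ms=4/3b
Σ=8b of 8 (73bpm 4/4) — PASS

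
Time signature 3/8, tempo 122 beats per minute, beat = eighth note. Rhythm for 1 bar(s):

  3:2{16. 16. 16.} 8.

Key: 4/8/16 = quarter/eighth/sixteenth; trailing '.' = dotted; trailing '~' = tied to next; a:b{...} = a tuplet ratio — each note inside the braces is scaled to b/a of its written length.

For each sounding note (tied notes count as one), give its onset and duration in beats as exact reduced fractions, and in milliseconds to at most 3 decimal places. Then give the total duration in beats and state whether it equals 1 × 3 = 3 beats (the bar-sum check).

1) 0.0ms=0b +245.902ms=1/2b
2) 245.902ms=1/2b +245.902ms=1/2b
3) 491.803ms=1b +245.902ms=1/2b
4) 737.705ms=3/2b +737.705ms=3/2b
Σ=3b of 3 (122bpm 3/8) — PASS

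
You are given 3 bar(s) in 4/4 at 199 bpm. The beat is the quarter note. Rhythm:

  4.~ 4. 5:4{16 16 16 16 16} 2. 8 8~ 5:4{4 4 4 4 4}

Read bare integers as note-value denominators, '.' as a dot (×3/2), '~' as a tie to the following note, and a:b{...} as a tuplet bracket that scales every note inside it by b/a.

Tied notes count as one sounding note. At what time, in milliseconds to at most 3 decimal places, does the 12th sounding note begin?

1. 0.0ms @ 0 + 904.523ms (3)
2. 904.523ms @ 3 + 60.302ms (1/5)
3. 964.824ms @ 16/5 + 60.302ms (1/5)
4. 1025.126ms @ 17/5 + 60.302ms (1/5)
5. 1085.427ms @ 18/5 + 60.302ms (1/5)
6. 1145.729ms @ 19/5 + 60.302ms (1/5)
7. 1206.03ms @ 4 + 904.523ms (3)
8. 2110.553ms @ 7 + 150.754ms (1/2)
9. 2261.307ms @ 15/2 + 391.96ms (13/10)
10. 2653.266ms @ 44/5 + 241.206ms (4/5)
11. 2894.472ms @ 48/5 + 241.206ms (4/5)
12. 3135.678ms @ 52/5 + 241.206ms (4/5)
13. 3376.884ms @ 56/5 + 241.206ms (4/5)

note 12 onset = 52/5b = 3135.678ms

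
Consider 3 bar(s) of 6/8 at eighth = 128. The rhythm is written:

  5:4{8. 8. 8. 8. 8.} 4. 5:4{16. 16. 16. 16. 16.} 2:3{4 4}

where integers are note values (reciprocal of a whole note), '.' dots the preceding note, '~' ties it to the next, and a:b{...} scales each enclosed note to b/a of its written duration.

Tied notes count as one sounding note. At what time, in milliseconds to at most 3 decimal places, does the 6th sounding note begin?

note 6 onset = 6b = 2812.5ms

1. 0.0ms @ 0 + 562.5ms (6/5)
2. 562.5ms @ 6/5 + 562.5ms (6/5)
3. 1125.0ms @ 12/5 + 562.5ms (6/5)
4. 1687.5ms @ 18/5 + 562.5ms (6/5)
5. 2250.0ms @ 24/5 + 562.5ms (6/5)
6. 2812.5ms @ 6 + 1406.25ms (3)
7. 4218.75ms @ 9 + 281.25ms (3/5)
8. 4500.0ms @ 48/5 + 281.25ms (3/5)
9. 4781.25ms @ 51/5 + 281.25ms (3/5)
10. 5062.5ms @ 54/5 + 281.25ms (3/5)
11. 5343.75ms @ 57/5 + 281.25ms (3/5)
12. 5625.0ms @ 12 + 1406.25ms (3)
13. 7031.25ms @ 15 + 1406.25ms (3)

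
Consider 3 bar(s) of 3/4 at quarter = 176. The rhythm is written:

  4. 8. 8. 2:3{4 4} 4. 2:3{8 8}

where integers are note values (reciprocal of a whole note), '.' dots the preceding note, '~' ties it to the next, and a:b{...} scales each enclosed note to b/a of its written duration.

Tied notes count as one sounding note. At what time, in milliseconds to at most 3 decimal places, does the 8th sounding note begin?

note 8 onset = 33/4b = 2812.5ms

1. 0.0ms @ 0 + 511.364ms (3/2)
2. 511.364ms @ 3/2 + 255.682ms (3/4)
3. 767.045ms @ 9/4 + 255.682ms (3/4)
4. 1022.727ms @ 3 + 511.364ms (3/2)
5. 1534.091ms @ 9/2 + 511.364ms (3/2)
6. 2045.455ms @ 6 + 511.364ms (3/2)
7. 2556.818ms @ 15/2 + 255.682ms (3/4)
8. 2812.5ms @ 33/4 + 255.682ms (3/4)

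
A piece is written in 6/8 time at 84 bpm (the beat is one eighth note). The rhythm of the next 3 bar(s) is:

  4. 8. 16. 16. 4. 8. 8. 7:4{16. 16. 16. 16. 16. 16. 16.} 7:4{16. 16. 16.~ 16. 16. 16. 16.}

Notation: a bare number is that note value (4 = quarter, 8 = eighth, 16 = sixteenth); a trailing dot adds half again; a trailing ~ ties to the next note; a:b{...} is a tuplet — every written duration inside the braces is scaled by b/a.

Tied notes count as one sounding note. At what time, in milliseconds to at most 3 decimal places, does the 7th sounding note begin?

note 7 onset = 21/2b = 7500.0ms

1. 0.0ms @ 0 + 2142.857ms (3)
2. 2142.857ms @ 3 + 1071.429ms (3/2)
3. 3214.286ms @ 9/2 + 535.714ms (3/4)
4. 3750.0ms @ 21/4 + 535.714ms (3/4)
5. 4285.714ms @ 6 + 2142.857ms (3)
6. 6428.571ms @ 9 + 1071.429ms (3/2)
7. 7500.0ms @ 21/2 + 1071.429ms (3/2)
8. 8571.429ms @ 12 + 306.122ms (3/7)
9. 8877.551ms @ 87/7 + 306.122ms (3/7)
10. 9183.673ms @ 90/7 + 306.122ms (3/7)
11. 9489.796ms @ 93/7 + 306.122ms (3/7)
12. 9795.918ms @ 96/7 + 306.122ms (3/7)
13. 10102.041ms @ 99/7 + 306.122ms (3/7)
14. 10408.163ms @ 102/7 + 306.122ms (3/7)
15. 10714.286ms @ 15 + 306.122ms (3/7)
16. 11020.408ms @ 108/7 + 306.122ms (3/7)
17. 11326.531ms @ 111/7 + 612.245ms (6/7)
18. 11938.776ms @ 117/7 + 306.122ms (3/7)
19. 12244.898ms @ 120/7 + 306.122ms (3/7)
20. 12551.02ms @ 123/7 + 306.122ms (3/7)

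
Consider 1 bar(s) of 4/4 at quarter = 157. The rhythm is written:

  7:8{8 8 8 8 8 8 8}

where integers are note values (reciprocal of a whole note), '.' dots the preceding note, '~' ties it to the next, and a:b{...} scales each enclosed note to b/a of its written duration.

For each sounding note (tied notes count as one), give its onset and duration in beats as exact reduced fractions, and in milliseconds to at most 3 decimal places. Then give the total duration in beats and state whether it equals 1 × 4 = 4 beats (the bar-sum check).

1) 0.0ms=0b +218.38ms=4/7b
2) 218.38ms=4/7b +218.38ms=4/7b
3) 436.761ms=8/7b +218.38ms=4/7b
4) 655.141ms=12/7b +218.38ms=4/7b
5) 873.521ms=16/7b +218.38ms=4/7b
6) 1091.902ms=20/7b +218.38ms=4/7b
7) 1310.282ms=24/7b +218.38ms=4/7b
Σ=4b of 4 (157bpm 4/4) — PASS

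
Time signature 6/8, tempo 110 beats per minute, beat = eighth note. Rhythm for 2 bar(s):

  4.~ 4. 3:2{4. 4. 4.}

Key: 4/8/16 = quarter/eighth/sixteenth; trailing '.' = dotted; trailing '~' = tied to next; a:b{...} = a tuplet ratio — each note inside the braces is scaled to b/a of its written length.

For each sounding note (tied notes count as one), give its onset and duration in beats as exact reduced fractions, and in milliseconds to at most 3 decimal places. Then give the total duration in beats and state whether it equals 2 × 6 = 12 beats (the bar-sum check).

1) 0.0ms=0b +3272.727ms=6b
2) 3272.727ms=6b +1090.909ms=2b
3) 4363.636ms=8b +1090.909ms=2b
4) 5454.545ms=10b +1090.909ms=2b
Σ=12b of 12 (110bpm 6/8) — PASS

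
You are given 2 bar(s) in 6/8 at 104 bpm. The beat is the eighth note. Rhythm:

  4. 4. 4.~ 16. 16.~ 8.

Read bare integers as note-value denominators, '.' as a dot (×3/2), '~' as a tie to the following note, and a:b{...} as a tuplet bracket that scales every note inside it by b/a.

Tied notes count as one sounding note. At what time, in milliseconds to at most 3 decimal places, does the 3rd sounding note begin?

note 3 onset = 6b = 3461.538ms

1. 0.0ms @ 0 + 1730.769ms (3)
2. 1730.769ms @ 3 + 1730.769ms (3)
3. 3461.538ms @ 6 + 2163.462ms (15/4)
4. 5625.0ms @ 39/4 + 1298.077ms (9/4)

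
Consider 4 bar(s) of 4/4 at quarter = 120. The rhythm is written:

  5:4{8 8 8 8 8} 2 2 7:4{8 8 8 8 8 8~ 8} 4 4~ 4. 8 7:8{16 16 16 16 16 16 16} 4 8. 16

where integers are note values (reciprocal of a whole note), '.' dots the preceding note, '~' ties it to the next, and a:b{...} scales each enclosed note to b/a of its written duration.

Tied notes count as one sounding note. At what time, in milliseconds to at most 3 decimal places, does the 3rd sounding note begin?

1. 0.0ms @ 0 + 200.0ms (2/5)
2. 200.0ms @ 2/5 + 200.0ms (2/5)
3. 400.0ms @ 4/5 + 200.0ms (2/5)
4. 600.0ms @ 6/5 + 200.0ms (2/5)
5. 800.0ms @ 8/5 + 200.0ms (2/5)
6. 1000.0ms @ 2 + 1000.0ms (2)
7. 2000.0ms @ 4 + 1000.0ms (2)
8. 3000.0ms @ 6 + 142.857ms (2/7)
9. 3142.857ms @ 44/7 + 142.857ms (2/7)
10. 3285.714ms @ 46/7 + 142.857ms (2/7)
11. 3428.571ms @ 48/7 + 142.857ms (2/7)
12. 3571.429ms @ 50/7 + 142.857ms (2/7)
13. 3714.286ms @ 52/7 + 285.714ms (4/7)
14. 4000.0ms @ 8 + 500.0ms (1)
15. 4500.0ms @ 9 + 1250.0ms (5/2)
16. 5750.0ms @ 23/2 + 250.0ms (1/2)
17. 6000.0ms @ 12 + 142.857ms (2/7)
18. 6142.857ms @ 86/7 + 142.857ms (2/7)
19. 6285.714ms @ 88/7 + 142.857ms (2/7)
20. 6428.571ms @ 90/7 + 142.857ms (2/7)
21. 6571.429ms @ 92/7 + 142.857ms (2/7)
22. 6714.286ms @ 94/7 + 142.857ms (2/7)
23. 6857.143ms @ 96/7 + 142.857ms (2/7)
24. 7000.0ms @ 14 + 500.0ms (1)
25. 7500.0ms @ 15 + 375.0ms (3/4)
26. 7875.0ms @ 63/4 + 125.0ms (1/4)

note 3 onset = 4/5b = 400.0ms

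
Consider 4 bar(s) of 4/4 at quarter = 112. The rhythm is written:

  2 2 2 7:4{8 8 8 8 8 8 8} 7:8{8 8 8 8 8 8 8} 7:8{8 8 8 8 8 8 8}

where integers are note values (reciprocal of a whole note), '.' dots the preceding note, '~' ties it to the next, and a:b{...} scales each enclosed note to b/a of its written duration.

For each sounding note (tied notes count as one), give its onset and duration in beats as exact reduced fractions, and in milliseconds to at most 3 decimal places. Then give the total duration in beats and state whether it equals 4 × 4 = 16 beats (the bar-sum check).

1) 0.0ms=0b +1071.429ms=2b
2) 1071.429ms=2b +1071.429ms=2b
3) 2142.857ms=4b +1071.429ms=2b
4) 3214.286ms=6b +153.061ms=2/7b
5) 3367.347ms=44/7b +153.061ms=2/7b
6) 3520.408ms=46/7b +153.061ms=2/7b
7) 3673.469ms=48/7b +153.061ms=2/7b
8) 3826.531ms=50/7b +153.061ms=2/7b
9) 3979.592ms=52/7b +153.061ms=2/7b
10) 4132.653ms=54/7b +153.061ms=2/7b
11) 4285.714ms=8b +306.122ms=4/7b
12) 4591.837ms=60/7b +306.122ms=4/7b
13) 4897.959ms=64/7b +306.122ms=4/7b
14) 5204.082ms=68/7b +306.122ms=4/7b
15) 5510.204ms=72/7b +306.122ms=4/7b
16) 5816.327ms=76/7b +306.122ms=4/7b
17) 6122.449ms=80/7b +306.122ms=4/7b
18) 6428.571ms=12b +306.122ms=4/7b
19) 6734.694ms=88/7b +306.122ms=4/7b
20) 7040.816ms=92/7b +306.122ms=4/7b
21) 7346.939ms=96/7b +306.122ms=4/7b
22) 7653.061ms=100/7b +306.122ms=4/7b
23) 7959.184ms=104/7b +306.122ms=4/7b
24) 8265.306ms=108/7b +306.122ms=4/7b
Σ=16b of 16 (112bpm 4/4) — PASS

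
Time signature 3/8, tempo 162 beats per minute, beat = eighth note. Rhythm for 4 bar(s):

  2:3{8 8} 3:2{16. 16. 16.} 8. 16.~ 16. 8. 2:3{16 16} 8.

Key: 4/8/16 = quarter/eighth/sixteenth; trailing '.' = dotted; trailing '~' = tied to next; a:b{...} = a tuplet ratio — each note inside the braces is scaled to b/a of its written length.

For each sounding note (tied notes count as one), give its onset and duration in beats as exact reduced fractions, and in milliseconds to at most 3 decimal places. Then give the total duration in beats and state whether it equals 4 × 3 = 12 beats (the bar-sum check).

1) 0.0ms=0b +555.556ms=3/2b
2) 555.556ms=3/2b +555.556ms=3/2b
3) 1111.111ms=3b +185.185ms=1/2b
4) 1296.296ms=7/2b +185.185ms=1/2b
5) 1481.481ms=4b +185.185ms=1/2b
6) 1666.667ms=9/2b +555.556ms=3/2b
7) 2222.222ms=6b +555.556ms=3/2b
8) 2777.778ms=15/2b +555.556ms=3/2b
9) 3333.333ms=9b +277.778ms=3/4b
10) 3611.111ms=39/4b +277.778ms=3/4b
11) 3888.889ms=21/2b +555.556ms=3/2b
Σ=12b of 12 (162bpm 3/8) — PASS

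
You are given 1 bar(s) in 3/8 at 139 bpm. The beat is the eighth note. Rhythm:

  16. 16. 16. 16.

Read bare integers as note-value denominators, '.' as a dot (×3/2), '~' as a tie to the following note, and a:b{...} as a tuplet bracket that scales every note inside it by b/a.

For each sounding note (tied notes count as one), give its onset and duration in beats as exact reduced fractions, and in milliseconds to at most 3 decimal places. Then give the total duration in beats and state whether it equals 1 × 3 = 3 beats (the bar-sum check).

1) 0.0ms=0b +323.741ms=3/4b
2) 323.741ms=3/4b +323.741ms=3/4b
3) 647.482ms=3/2b +323.741ms=3/4b
4) 971.223ms=9/4b +323.741ms=3/4b
Σ=3b of 3 (139bpm 3/8) — PASS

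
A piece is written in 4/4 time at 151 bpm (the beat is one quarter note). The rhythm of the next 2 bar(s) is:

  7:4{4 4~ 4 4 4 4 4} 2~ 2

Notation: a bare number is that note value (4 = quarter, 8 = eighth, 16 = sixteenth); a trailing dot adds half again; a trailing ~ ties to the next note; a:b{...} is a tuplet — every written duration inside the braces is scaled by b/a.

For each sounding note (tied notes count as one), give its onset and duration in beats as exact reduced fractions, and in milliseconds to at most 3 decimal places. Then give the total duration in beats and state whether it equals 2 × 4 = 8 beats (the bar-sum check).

1) 0.0ms=0b +227.058ms=4/7b
2) 227.058ms=4/7b +454.115ms=8/7b
3) 681.173ms=12/7b +227.058ms=4/7b
4) 908.231ms=16/7b +227.058ms=4/7b
5) 1135.289ms=20/7b +227.058ms=4/7b
6) 1362.346ms=24/7b +227.058ms=4/7b
7) 1589.404ms=4b +1589.404ms=4b
Σ=8b of 8 (151bpm 4/4) — PASS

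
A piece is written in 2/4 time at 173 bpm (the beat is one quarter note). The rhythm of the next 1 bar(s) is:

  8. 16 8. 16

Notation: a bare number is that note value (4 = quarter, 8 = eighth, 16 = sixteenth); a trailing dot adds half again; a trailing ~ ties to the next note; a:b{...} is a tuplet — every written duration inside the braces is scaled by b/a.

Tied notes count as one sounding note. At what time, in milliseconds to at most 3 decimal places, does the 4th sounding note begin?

note 4 onset = 7/4b = 606.936ms

1. 0.0ms @ 0 + 260.116ms (3/4)
2. 260.116ms @ 3/4 + 86.705ms (1/4)
3. 346.821ms @ 1 + 260.116ms (3/4)
4. 606.936ms @ 7/4 + 86.705ms (1/4)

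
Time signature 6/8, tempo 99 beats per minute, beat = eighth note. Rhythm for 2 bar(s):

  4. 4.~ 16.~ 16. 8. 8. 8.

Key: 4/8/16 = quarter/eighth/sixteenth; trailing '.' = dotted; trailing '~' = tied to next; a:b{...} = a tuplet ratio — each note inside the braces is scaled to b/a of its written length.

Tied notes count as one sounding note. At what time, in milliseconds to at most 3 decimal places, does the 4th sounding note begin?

note 4 onset = 9b = 5454.545ms

1. 0.0ms @ 0 + 1818.182ms (3)
2. 1818.182ms @ 3 + 2727.273ms (9/2)
3. 4545.455ms @ 15/2 + 909.091ms (3/2)
4. 5454.545ms @ 9 + 909.091ms (3/2)
5. 6363.636ms @ 21/2 + 909.091ms (3/2)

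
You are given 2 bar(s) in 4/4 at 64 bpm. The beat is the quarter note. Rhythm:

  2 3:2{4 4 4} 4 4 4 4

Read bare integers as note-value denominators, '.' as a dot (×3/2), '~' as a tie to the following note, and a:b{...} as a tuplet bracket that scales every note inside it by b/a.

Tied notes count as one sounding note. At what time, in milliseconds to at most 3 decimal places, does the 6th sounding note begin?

note 6 onset = 5b = 4687.5ms

1. 0.0ms @ 0 + 1875.0ms (2)
2. 1875.0ms @ 2 + 625.0ms (2/3)
3. 2500.0ms @ 8/3 + 625.0ms (2/3)
4. 3125.0ms @ 10/3 + 625.0ms (2/3)
5. 3750.0ms @ 4 + 937.5ms (1)
6. 4687.5ms @ 5 + 937.5ms (1)
7. 5625.0ms @ 6 + 937.5ms (1)
8. 6562.5ms @ 7 + 937.5ms (1)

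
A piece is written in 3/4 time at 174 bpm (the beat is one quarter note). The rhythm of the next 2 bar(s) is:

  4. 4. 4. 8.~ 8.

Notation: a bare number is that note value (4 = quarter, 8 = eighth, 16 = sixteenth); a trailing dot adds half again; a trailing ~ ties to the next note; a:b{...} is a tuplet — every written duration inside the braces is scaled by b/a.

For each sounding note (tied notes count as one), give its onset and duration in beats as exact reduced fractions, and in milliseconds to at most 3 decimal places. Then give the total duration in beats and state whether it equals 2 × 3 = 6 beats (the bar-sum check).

1) 0.0ms=0b +517.241ms=3/2b
2) 517.241ms=3/2b +517.241ms=3/2b
3) 1034.483ms=3b +517.241ms=3/2b
4) 1551.724ms=9/2b +517.241ms=3/2b
Σ=6b of 6 (174bpm 3/4) — PASS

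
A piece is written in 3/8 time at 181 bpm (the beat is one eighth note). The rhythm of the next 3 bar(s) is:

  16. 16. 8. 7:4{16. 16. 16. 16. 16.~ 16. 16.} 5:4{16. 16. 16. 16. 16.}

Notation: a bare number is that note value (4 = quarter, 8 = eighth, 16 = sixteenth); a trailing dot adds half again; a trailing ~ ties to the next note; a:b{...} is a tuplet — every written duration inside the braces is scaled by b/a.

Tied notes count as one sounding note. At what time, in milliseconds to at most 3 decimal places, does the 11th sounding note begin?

1. 0.0ms @ 0 + 248.619ms (3/4)
2. 248.619ms @ 3/4 + 248.619ms (3/4)
3. 497.238ms @ 3/2 + 497.238ms (3/2)
4. 994.475ms @ 3 + 142.068ms (3/7)
5. 1136.543ms @ 24/7 + 142.068ms (3/7)
6. 1278.611ms @ 27/7 + 142.068ms (3/7)
7. 1420.679ms @ 30/7 + 142.068ms (3/7)
8. 1562.747ms @ 33/7 + 284.136ms (6/7)
9. 1846.882ms @ 39/7 + 142.068ms (3/7)
10. 1988.95ms @ 6 + 198.895ms (3/5)
11. 2187.845ms @ 33/5 + 198.895ms (3/5)
12. 2386.74ms @ 36/5 + 198.895ms (3/5)
13. 2585.635ms @ 39/5 + 198.895ms (3/5)
14. 2784.53ms @ 42/5 + 198.895ms (3/5)

note 11 onset = 33/5b = 2187.845ms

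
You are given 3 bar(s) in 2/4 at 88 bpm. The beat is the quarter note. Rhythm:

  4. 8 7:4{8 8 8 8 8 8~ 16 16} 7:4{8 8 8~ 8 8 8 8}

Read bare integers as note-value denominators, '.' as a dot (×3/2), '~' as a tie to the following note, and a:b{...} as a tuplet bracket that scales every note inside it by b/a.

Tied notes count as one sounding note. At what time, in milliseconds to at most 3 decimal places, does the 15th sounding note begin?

note 15 onset = 40/7b = 3896.104ms

1. 0.0ms @ 0 + 1022.727ms (3/2)
2. 1022.727ms @ 3/2 + 340.909ms (1/2)
3. 1363.636ms @ 2 + 194.805ms (2/7)
4. 1558.442ms @ 16/7 + 194.805ms (2/7)
5. 1753.247ms @ 18/7 + 194.805ms (2/7)
6. 1948.052ms @ 20/7 + 194.805ms (2/7)
7. 2142.857ms @ 22/7 + 194.805ms (2/7)
8. 2337.662ms @ 24/7 + 292.208ms (3/7)
9. 2629.87ms @ 27/7 + 97.403ms (1/7)
10. 2727.273ms @ 4 + 194.805ms (2/7)
11. 2922.078ms @ 30/7 + 194.805ms (2/7)
12. 3116.883ms @ 32/7 + 389.61ms (4/7)
13. 3506.494ms @ 36/7 + 194.805ms (2/7)
14. 3701.299ms @ 38/7 + 194.805ms (2/7)
15. 3896.104ms @ 40/7 + 194.805ms (2/7)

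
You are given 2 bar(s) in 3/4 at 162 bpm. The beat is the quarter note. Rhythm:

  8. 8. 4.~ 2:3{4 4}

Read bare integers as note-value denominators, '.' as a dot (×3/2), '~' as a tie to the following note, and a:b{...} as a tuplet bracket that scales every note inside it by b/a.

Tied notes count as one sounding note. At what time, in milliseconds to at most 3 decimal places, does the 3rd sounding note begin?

note 3 onset = 3/2b = 555.556ms

1. 0.0ms @ 0 + 277.778ms (3/4)
2. 277.778ms @ 3/4 + 277.778ms (3/4)
3. 555.556ms @ 3/2 + 1111.111ms (3)
4. 1666.667ms @ 9/2 + 555.556ms (3/2)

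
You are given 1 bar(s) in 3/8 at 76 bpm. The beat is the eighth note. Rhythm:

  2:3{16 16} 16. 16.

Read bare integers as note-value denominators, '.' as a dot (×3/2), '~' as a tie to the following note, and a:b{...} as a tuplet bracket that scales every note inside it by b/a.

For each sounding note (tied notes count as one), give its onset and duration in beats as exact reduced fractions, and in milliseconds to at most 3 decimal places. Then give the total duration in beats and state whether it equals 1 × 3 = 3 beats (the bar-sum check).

1) 0.0ms=0b +592.105ms=3/4b
2) 592.105ms=3/4b +592.105ms=3/4b
3) 1184.211ms=3/2b +592.105ms=3/4b
4) 1776.316ms=9/4b +592.105ms=3/4b
Σ=3b of 3 (76bpm 3/8) — PASS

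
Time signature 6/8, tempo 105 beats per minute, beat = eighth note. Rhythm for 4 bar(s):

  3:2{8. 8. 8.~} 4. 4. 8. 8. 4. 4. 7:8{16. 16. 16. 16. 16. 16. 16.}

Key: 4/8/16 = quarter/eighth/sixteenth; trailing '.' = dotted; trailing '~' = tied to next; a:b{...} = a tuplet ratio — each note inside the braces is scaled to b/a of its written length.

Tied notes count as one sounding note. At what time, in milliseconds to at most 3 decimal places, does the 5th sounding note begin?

note 5 onset = 9b = 5142.857ms

1. 0.0ms @ 0 + 571.429ms (1)
2. 571.429ms @ 1 + 571.429ms (1)
3. 1142.857ms @ 2 + 2285.714ms (4)
4. 3428.571ms @ 6 + 1714.286ms (3)
5. 5142.857ms @ 9 + 857.143ms (3/2)
6. 6000.0ms @ 21/2 + 857.143ms (3/2)
7. 6857.143ms @ 12 + 1714.286ms (3)
8. 8571.429ms @ 15 + 1714.286ms (3)
9. 10285.714ms @ 18 + 489.796ms (6/7)
10. 10775.51ms @ 132/7 + 489.796ms (6/7)
11. 11265.306ms @ 138/7 + 489.796ms (6/7)
12. 11755.102ms @ 144/7 + 489.796ms (6/7)
13. 12244.898ms @ 150/7 + 489.796ms (6/7)
14. 12734.694ms @ 156/7 + 489.796ms (6/7)
15. 13224.49ms @ 162/7 + 489.796ms (6/7)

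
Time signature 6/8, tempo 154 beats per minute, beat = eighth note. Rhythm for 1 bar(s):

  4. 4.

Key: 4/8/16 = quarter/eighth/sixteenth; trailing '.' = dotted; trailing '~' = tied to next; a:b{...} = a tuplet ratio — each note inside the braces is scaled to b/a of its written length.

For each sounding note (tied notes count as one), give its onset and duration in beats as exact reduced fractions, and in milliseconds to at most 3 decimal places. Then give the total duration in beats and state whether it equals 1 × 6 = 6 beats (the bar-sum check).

1) 0.0ms=0b +1168.831ms=3b
2) 1168.831ms=3b +1168.831ms=3b
Σ=6b of 6 (154bpm 6/8) — PASS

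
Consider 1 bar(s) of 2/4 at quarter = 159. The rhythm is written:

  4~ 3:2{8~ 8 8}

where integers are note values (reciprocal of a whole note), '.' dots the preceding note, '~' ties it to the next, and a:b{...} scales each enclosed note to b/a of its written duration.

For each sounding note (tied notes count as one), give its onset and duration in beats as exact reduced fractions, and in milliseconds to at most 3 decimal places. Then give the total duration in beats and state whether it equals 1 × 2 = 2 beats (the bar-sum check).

1) 0.0ms=0b +628.931ms=5/3b
2) 628.931ms=5/3b +125.786ms=1/3b
Σ=2b of 2 (159bpm 2/4) — PASS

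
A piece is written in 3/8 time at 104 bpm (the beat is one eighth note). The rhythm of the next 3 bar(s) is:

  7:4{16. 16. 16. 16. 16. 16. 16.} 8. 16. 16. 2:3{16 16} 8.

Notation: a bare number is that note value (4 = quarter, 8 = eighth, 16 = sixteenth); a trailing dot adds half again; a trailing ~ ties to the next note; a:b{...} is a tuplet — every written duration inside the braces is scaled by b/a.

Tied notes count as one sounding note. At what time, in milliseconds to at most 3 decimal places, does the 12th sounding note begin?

note 12 onset = 27/4b = 3894.231ms

1. 0.0ms @ 0 + 247.253ms (3/7)
2. 247.253ms @ 3/7 + 247.253ms (3/7)
3. 494.505ms @ 6/7 + 247.253ms (3/7)
4. 741.758ms @ 9/7 + 247.253ms (3/7)
5. 989.011ms @ 12/7 + 247.253ms (3/7)
6. 1236.264ms @ 15/7 + 247.253ms (3/7)
7. 1483.516ms @ 18/7 + 247.253ms (3/7)
8. 1730.769ms @ 3 + 865.385ms (3/2)
9. 2596.154ms @ 9/2 + 432.692ms (3/4)
10. 3028.846ms @ 21/4 + 432.692ms (3/4)
11. 3461.538ms @ 6 + 432.692ms (3/4)
12. 3894.231ms @ 27/4 + 432.692ms (3/4)
13. 4326.923ms @ 15/2 + 865.385ms (3/2)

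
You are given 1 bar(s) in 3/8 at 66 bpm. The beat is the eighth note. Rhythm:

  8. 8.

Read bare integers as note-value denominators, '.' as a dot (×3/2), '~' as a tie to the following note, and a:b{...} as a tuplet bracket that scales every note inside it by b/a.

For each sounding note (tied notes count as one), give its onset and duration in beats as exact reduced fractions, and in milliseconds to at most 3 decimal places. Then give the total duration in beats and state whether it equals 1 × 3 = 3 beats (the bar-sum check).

1) 0.0ms=0b +1363.636ms=3/2b
2) 1363.636ms=3/2b +1363.636ms=3/2b
Σ=3b of 3 (66bpm 3/8) — PASS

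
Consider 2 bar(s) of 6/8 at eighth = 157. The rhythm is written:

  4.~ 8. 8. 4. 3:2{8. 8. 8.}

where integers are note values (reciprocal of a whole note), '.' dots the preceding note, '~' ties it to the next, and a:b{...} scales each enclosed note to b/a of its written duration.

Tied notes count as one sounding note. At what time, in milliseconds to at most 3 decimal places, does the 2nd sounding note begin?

1. 0.0ms @ 0 + 1719.745ms (9/2)
2. 1719.745ms @ 9/2 + 573.248ms (3/2)
3. 2292.994ms @ 6 + 1146.497ms (3)
4. 3439.49ms @ 9 + 382.166ms (1)
5. 3821.656ms @ 10 + 382.166ms (1)
6. 4203.822ms @ 11 + 382.166ms (1)

note 2 onset = 9/2b = 1719.745ms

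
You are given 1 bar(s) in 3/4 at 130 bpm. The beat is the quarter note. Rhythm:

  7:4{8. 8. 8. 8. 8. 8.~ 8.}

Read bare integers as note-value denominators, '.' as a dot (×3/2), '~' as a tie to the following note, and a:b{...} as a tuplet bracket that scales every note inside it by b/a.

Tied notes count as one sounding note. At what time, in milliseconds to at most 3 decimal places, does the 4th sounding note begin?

1. 0.0ms @ 0 + 197.802ms (3/7)
2. 197.802ms @ 3/7 + 197.802ms (3/7)
3. 395.604ms @ 6/7 + 197.802ms (3/7)
4. 593.407ms @ 9/7 + 197.802ms (3/7)
5. 791.209ms @ 12/7 + 197.802ms (3/7)
6. 989.011ms @ 15/7 + 395.604ms (6/7)

note 4 onset = 9/7b = 593.407ms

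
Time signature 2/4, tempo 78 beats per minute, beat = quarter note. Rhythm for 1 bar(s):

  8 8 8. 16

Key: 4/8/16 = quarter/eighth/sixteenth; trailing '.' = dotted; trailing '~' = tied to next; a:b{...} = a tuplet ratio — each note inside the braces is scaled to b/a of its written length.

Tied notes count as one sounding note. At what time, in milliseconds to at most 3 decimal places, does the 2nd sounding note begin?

1. 0.0ms @ 0 + 384.615ms (1/2)
2. 384.615ms @ 1/2 + 384.615ms (1/2)
3. 769.231ms @ 1 + 576.923ms (3/4)
4. 1346.154ms @ 7/4 + 192.308ms (1/4)

note 2 onset = 1/2b = 384.615ms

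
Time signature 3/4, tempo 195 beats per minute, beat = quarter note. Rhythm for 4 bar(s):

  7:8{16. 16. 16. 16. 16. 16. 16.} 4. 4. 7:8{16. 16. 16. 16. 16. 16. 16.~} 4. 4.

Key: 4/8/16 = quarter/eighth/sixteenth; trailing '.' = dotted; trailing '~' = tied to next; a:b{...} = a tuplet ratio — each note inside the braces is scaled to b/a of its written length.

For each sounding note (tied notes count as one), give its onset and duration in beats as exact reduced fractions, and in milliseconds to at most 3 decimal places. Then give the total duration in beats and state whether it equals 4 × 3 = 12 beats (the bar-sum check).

1) 0.0ms=0b +131.868ms=3/7b
2) 131.868ms=3/7b +131.868ms=3/7b
3) 263.736ms=6/7b +131.868ms=3/7b
4) 395.604ms=9/7b +131.868ms=3/7b
5) 527.473ms=12/7b +131.868ms=3/7b
6) 659.341ms=15/7b +131.868ms=3/7b
7) 791.209ms=18/7b +131.868ms=3/7b
8) 923.077ms=3b +461.538ms=3/2b
9) 1384.615ms=9/2b +461.538ms=3/2b
10) 1846.154ms=6b +131.868ms=3/7b
11) 1978.022ms=45/7b +131.868ms=3/7b
12) 2109.89ms=48/7b +131.868ms=3/7b
13) 2241.758ms=51/7b +131.868ms=3/7b
14) 2373.626ms=54/7b +131.868ms=3/7b
15) 2505.495ms=57/7b +131.868ms=3/7b
16) 2637.363ms=60/7b +593.407ms=27/14b
17) 3230.769ms=21/2b +461.538ms=3/2b
Σ=12b of 12 (195bpm 3/4) — PASS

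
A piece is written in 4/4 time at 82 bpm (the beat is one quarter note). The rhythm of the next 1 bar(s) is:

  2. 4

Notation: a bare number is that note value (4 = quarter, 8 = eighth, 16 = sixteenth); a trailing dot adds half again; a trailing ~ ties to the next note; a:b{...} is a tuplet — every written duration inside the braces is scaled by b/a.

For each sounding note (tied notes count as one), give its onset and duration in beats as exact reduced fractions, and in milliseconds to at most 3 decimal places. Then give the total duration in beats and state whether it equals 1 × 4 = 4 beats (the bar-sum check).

1) 0.0ms=0b +2195.122ms=3b
2) 2195.122ms=3b +731.707ms=1b
Σ=4b of 4 (82bpm 4/4) — PASS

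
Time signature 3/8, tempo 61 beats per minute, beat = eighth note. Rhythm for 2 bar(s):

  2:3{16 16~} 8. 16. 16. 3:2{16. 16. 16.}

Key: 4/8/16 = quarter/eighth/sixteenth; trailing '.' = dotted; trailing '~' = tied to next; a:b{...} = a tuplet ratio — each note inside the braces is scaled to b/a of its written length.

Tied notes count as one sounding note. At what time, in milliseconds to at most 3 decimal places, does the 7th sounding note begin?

1. 0.0ms @ 0 + 737.705ms (3/4)
2. 737.705ms @ 3/4 + 2213.115ms (9/4)
3. 2950.82ms @ 3 + 737.705ms (3/4)
4. 3688.525ms @ 15/4 + 737.705ms (3/4)
5. 4426.23ms @ 9/2 + 491.803ms (1/2)
6. 4918.033ms @ 5 + 491.803ms (1/2)
7. 5409.836ms @ 11/2 + 491.803ms (1/2)

note 7 onset = 11/2b = 5409.836ms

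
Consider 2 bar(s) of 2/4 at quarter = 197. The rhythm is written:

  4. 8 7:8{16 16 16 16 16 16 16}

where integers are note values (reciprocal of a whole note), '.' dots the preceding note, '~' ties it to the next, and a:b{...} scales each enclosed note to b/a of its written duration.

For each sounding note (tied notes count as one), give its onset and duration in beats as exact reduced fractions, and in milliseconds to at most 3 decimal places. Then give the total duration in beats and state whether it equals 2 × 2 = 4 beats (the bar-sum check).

1) 0.0ms=0b +456.853ms=3/2b
2) 456.853ms=3/2b +152.284ms=1/2b
3) 609.137ms=2b +87.02ms=2/7b
4) 696.157ms=16/7b +87.02ms=2/7b
5) 783.176ms=18/7b +87.02ms=2/7b
6) 870.196ms=20/7b +87.02ms=2/7b
7) 957.215ms=22/7b +87.02ms=2/7b
8) 1044.235ms=24/7b +87.02ms=2/7b
9) 1131.255ms=26/7b +87.02ms=2/7b
Σ=4b of 4 (197bpm 2/4) — PASS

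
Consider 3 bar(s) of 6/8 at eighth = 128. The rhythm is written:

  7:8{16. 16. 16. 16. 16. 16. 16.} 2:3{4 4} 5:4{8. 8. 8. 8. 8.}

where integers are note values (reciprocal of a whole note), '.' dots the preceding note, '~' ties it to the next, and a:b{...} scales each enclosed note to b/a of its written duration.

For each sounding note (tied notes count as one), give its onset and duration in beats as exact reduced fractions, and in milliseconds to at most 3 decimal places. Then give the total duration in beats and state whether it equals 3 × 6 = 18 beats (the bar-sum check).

1) 0.0ms=0b +401.786ms=6/7b
2) 401.786ms=6/7b +401.786ms=6/7b
3) 803.571ms=12/7b +401.786ms=6/7b
4) 1205.357ms=18/7b +401.786ms=6/7b
5) 1607.143ms=24/7b +401.786ms=6/7b
6) 2008.929ms=30/7b +401.786ms=6/7b
7) 2410.714ms=36/7b +401.786ms=6/7b
8) 2812.5ms=6b +1406.25ms=3b
9) 4218.75ms=9b +1406.25ms=3b
10) 5625.0ms=12b +562.5ms=6/5b
11) 6187.5ms=66/5b +562.5ms=6/5b
12) 6750.0ms=72/5b +562.5ms=6/5b
13) 7312.5ms=78/5b +562.5ms=6/5b
14) 7875.0ms=84/5b +562.5ms=6/5b
Σ=18b of 18 (128bpm 6/8) — PASS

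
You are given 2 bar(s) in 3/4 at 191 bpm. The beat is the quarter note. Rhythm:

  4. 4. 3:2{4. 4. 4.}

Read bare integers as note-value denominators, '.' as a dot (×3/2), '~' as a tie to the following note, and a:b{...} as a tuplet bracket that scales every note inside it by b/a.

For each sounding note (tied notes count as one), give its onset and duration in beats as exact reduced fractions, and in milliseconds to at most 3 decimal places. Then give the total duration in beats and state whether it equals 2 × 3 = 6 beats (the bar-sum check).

1) 0.0ms=0b +471.204ms=3/2b
2) 471.204ms=3/2b +471.204ms=3/2b
3) 942.408ms=3b +314.136ms=1b
4) 1256.545ms=4b +314.136ms=1b
5) 1570.681ms=5b +314.136ms=1b
Σ=6b of 6 (191bpm 3/4) — PASS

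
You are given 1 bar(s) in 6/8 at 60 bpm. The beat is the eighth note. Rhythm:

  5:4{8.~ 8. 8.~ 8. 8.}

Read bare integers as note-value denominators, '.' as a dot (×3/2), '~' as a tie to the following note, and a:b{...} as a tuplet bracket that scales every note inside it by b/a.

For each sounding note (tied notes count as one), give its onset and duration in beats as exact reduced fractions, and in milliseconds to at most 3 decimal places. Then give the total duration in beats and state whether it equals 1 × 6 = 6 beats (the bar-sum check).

1) 0.0ms=0b +2400.0ms=12/5b
2) 2400.0ms=12/5b +2400.0ms=12/5b
3) 4800.0ms=24/5b +1200.0ms=6/5b
Σ=6b of 6 (60bpm 6/8) — PASS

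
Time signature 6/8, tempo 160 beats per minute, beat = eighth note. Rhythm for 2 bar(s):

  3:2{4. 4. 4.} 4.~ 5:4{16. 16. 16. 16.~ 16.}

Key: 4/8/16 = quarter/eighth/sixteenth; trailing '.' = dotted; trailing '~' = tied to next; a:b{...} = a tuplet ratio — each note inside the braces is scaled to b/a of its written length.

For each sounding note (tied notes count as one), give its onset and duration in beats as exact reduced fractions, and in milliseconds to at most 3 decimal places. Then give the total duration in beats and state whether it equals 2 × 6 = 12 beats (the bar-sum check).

1) 0.0ms=0b +750.0ms=2b
2) 750.0ms=2b +750.0ms=2b
3) 1500.0ms=4b +750.0ms=2b
4) 2250.0ms=6b +1350.0ms=18/5b
5) 3600.0ms=48/5b +225.0ms=3/5b
6) 3825.0ms=51/5b +225.0ms=3/5b
7) 4050.0ms=54/5b +450.0ms=6/5b
Σ=12b of 12 (160bpm 6/8) — PASS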